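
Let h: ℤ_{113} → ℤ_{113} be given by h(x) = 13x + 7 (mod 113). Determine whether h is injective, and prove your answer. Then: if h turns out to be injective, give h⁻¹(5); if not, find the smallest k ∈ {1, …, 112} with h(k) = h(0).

52

By definition, h is injective when h(u) = h(v) forces u = v.
If h(u) = h(v), then 13u ≡ 13v (mod 113). Because gcd(13, 113) = 1, we may cancel 13 to get u ≡ v (mod 113).
Therefore h is injective.
We now compute 13⁻¹ mod 113 explicitly. Euclid's algorithm: 113 = 8·13 + 9, 13 = 1·9 + 4, 9 = 2·4 + 1; back-substituting gives 1 = 87·13 − 10·113, so 13⁻¹ ≡ 87 (mod 113).
Since h is injective, we find h⁻¹(5): we need 13x ≡ 5 − 7 ≡ 111 (mod 113). Using 13⁻¹ = 87: x ≡ 87·111 = 9657 = 85·113 + 52, so x = 52.
Check: h(52) = 13·52 + 7 = 683 = 6·113 + 5 ≡ 5 (mod 113).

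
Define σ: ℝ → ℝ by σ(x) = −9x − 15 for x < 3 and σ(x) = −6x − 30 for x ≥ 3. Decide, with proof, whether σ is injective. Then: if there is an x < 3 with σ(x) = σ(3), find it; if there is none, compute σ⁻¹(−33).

2

Both pieces are strictly decreasing (slopes −9 and −6), so each is injective on its own interval.
The left piece maps (−∞, 3) onto (−42, ∞); the right piece maps [3, ∞) onto (−∞, −48].
These images are disjoint, so no value is attained by both pieces. Therefore σ is injective.
Because the two images are disjoint, no x < 3 has σ(x) = σ(3), so we compute σ⁻¹(−33): −33 lies in (−42, ∞), so solve −9x − 15 = −33: x = (−33 + 15)/(−9) = 2.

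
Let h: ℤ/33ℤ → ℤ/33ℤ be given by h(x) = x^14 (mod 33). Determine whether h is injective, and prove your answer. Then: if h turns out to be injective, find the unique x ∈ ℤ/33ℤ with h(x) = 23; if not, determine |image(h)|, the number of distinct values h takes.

h(4): Repeated squaring mod 33: 4^1 ≡ 4, 4^2 ≡ 4² = 16, 4^4 ≡ 16² = 256 ≡ 25, 4^8 ≡ 25² = 625 ≡ 31. Since 14 = 8 + 4 + 2, 4^14 ≡ 31·25·16: 31·25 = 775 ≡ 16, then 16·16 = 256 ≡ 25. So 4^14 ≡ 25 (mod 33).
h(7): Repeated squaring mod 33: 7^1 ≡ 7, 7^2 ≡ 7² = 49 ≡ 16, 7^4 ≡ 16² = 256 ≡ 25, 7^8 ≡ 25² = 625 ≡ 31. Since 14 = 8 + 4 + 2, 7^14 ≡ 31·25·16: 31·25 = 775 ≡ 16, then 16·16 = 256 ≡ 25. So 7^14 ≡ 25 (mod 33).
So h(4) = h(7) = 25 while 4 ≠ 7, therefore h is not injective.
Since h is not injective, we determine |image(h)|. Computing x^14 mod 33 for each x (by repeated squaring, reducing mod 33 at every step), the values h(0), h(1), …, h(32) are: 0, 1, 16, 15, 25, 31, 9, 25, 4, 27, 1, 22, 12, 16, 4, 3, 31, 31, 3, 4, 16, 12, 22, 1, 27, 4, 25, 9, 31, 25, 15, 16, 1.
The distinct values are {0, 1, 3, 4, 9, 12, 15, 16, 22, 25, 27, 31}; there are 12 of them.

12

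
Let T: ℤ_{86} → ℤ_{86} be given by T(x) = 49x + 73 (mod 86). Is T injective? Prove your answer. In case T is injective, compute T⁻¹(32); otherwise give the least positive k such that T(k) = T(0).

29

Suppose T(x_1) = T(x_2) in ℤ_{86}. Then 49x_1 + 73 ≡ 49x_2 + 73 (mod 86), so 49(x_1 − x_2) ≡ 0 (mod 86).
Since gcd(49, 86) = 1, 49 is invertible modulo 86, therefore x_1 − x_2 ≡ 0 (mod 86), i.e. x_1 = x_2.
So T is injective.
We now compute 49⁻¹ mod 86 explicitly. Euclid's algorithm: 86 = 1·49 + 37, 49 = 1·37 + 12, 37 = 3·12 + 1; back-substituting gives 1 = 79·49 − 45·86, so 49⁻¹ ≡ 79 (mod 86).
Since T is injective, we compute T⁻¹(32): solve 49x + 73 ≡ 32 (mod 86), i.e. 49x ≡ 45 (mod 86).
Multiplying by 49⁻¹ = 79 gives x ≡ 79·45 = 3555 = 41·86 + 29 ≡ 29 (mod 86).
Check: T(29) = 49·29 + 73 = 1494 = 17·86 + 32 ≡ 32 (mod 86).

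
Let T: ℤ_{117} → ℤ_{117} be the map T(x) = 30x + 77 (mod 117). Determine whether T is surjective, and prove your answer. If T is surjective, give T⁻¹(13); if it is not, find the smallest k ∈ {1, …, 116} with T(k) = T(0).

Since gcd(30, 117) = 3, we have 30x ≡ 0 (mod 3) for all x, so T(x) ≡ 2 (mod 3).
But 0 ≢ 2 (mod 3), so 0 ∈ ℤ_{117} has no preimage. So T is not surjective.
Since T is not surjective, we find the least positive k with T(k) = T(0): this means 30k ≡ 0 (mod 117), i.e. 117 ∣ 30k. Since gcd(30, 117) = 3, dividing through by 3 this holds exactly when 39 ∣ 10k, and as gcd(10, 39) = 1, exactly when 39 ∣ k.
The smallest positive such k is 39.

39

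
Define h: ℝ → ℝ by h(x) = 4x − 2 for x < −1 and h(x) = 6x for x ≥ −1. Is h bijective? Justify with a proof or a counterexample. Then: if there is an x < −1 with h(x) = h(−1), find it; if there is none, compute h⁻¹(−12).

-5/2

Both pieces are strictly increasing (slopes 4 and 6), so each is injective on its own interval.
The left piece maps (−∞, −1) onto (−∞, −6); the right piece maps [−1, ∞) onto [−6, ∞).
Since −6 = −6, the images partition ℝ: h is injective and surjective, hence bijective.
Because the two images are disjoint, no x < −1 has h(x) = h(−1), so we compute h⁻¹(−12): −12 lies in (−∞, −6), so solve 4x − 2 = −12: x = (−12 + 2)/4 = −5/2.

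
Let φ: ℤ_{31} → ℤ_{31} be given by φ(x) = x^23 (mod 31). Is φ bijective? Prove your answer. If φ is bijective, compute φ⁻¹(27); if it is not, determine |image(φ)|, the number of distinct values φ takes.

Since 31 is prime, the nonzero elements of ℤ_{31} form a cyclic group of order 30.
As gcd(23, 30) = 1, raising to the 23rd power is a bijection on this group: if u^23 ≡ v^23 then (uv^{−1})^23 = 1, and the only element of order dividing gcd(23, 30) = 1 is 1, so u = v.
With φ(0) = 0 this makes φ injective on all of ℤ_{31}, hence bijective (finite equal-size domain and codomain). In particular φ is bijective.
Since φ is bijective, we find the preimage of 27. The inverse of x ↦ x^23 on (ℤ_{31})^× is x ↦ x^17, because 23·17 = 391 = 13·30 + 1 ≡ 1 (mod 30) and x^{30} = 1 for x ≠ 0 (Fermat). So φ⁻¹(27) = 27^17 mod 31.
Repeated squaring mod 31: 27^1 ≡ 27, 27^2 ≡ 27² = 729 ≡ 16, 27^4 ≡ 16² = 256 ≡ 8, 27^8 ≡ 8² = 64 ≡ 2, 27^16 ≡ 2² = 4. Since 17 = 16 + 1, 27^17 ≡ 4·27: 4·27 = 108 ≡ 15. So 27^17 ≡ 15 (mod 31).
Hence φ⁻¹(27) = 15.

15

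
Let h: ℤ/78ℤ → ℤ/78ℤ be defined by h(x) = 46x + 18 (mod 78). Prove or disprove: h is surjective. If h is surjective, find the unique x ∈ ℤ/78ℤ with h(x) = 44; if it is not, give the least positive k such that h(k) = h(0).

39

Since gcd(46, 78) = 2, we have 46x ≡ 0 (mod 2) for all x, so h(x) ≡ 0 (mod 2).
But 1 ≢ 0 (mod 2), so 1 ∈ ℤ/78ℤ has no preimage. Hence h is not surjective.
Since h is not surjective, we find the least positive k with h(k) = h(0): this means 46k ≡ 0 (mod 78), i.e. 78 ∣ 46k. Since gcd(46, 78) = 2, dividing through by 2 this holds exactly when 39 ∣ 23k, and as gcd(23, 39) = 1, exactly when 39 ∣ k.
The smallest positive such k is 39.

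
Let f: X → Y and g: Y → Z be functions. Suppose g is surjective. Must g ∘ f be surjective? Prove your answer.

No. Take X = {0}, Y = Z = {0, 1, 2, 3}, f(0) = 0, and g = identity (surjective).
Then (g ∘ f)(0) = 0, and 3 ∈ Z has no preimage under g ∘ f, so g ∘ f is not surjective.

not surjective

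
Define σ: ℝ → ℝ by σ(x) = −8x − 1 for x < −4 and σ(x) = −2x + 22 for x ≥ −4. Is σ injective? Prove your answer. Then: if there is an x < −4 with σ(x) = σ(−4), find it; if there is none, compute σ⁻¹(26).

Both pieces are strictly decreasing (slopes −8 and −2), so each is injective on its own interval.
The left piece maps (−∞, −4) onto (31, ∞); the right piece maps [−4, ∞) onto (−∞, 30].
These images are disjoint, so no value is attained by both pieces. So σ is injective.
Because the two images are disjoint, no x < −4 has σ(x) = σ(−4), so we compute σ⁻¹(26): 26 lies in (−∞, 30], so solve −2x + 22 = 26: x = (26 − 22)/(−2) = −2.

-2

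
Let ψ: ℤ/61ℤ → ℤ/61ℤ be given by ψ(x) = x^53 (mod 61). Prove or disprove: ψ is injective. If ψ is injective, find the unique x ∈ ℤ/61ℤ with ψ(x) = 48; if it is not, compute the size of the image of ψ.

Since 61 is prime, the nonzero elements of ℤ/61ℤ form a cyclic group of order 60.
As gcd(53, 60) = 1, raising to the 53rd power is a bijection on this group: if x_1^53 ≡ x_2^53 then (x_1x_2^{−1})^53 = 1, and the only element of order dividing gcd(53, 60) = 1 is 1, so x_1 = x_2.
With ψ(0) = 0 this makes ψ injective on all of ℤ/61ℤ, hence bijective (finite equal-size domain and codomain). In particular ψ is injective.
Since ψ is injective, we find the preimage of 48. The inverse of x ↦ x^53 on (ℤ/61ℤ)^× is x ↦ x^17, because 53·17 = 901 = 15·60 + 1 ≡ 1 (mod 60) and x^{60} = 1 for x ≠ 0 (Fermat). So ψ⁻¹(48) = 48^17 mod 61.
Repeated squaring mod 61: 48^1 ≡ 48, 48^2 ≡ 48² = 2304 ≡ 47, 48^4 ≡ 47² = 2209 ≡ 13, 48^8 ≡ 13² = 169 ≡ 47, 48^16 ≡ 47² = 2209 ≡ 13. Since 17 = 16 + 1, 48^17 ≡ 13·48: 13·48 = 624 ≡ 14. So 48^17 ≡ 14 (mod 61).
Hence ψ⁻¹(48) = 14.

14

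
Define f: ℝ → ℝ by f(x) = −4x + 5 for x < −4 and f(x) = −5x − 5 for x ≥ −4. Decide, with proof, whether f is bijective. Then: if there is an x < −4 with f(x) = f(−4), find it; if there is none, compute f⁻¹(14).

-19/5

Both pieces are strictly decreasing (slopes −4 and −5), so each is injective on its own interval.
The left piece maps (−∞, −4) onto (21, ∞); the right piece maps [−4, ∞) onto (−∞, 15].
The images leave a gap (21 has no preimage), so f is not surjective, hence not bijective.
Because the two images are disjoint, no x < −4 has f(x) = f(−4), so we compute f⁻¹(14): 14 lies in (−∞, 15], so solve −5x − 5 = 14: x = (14 + 5)/(−5) = −19/5.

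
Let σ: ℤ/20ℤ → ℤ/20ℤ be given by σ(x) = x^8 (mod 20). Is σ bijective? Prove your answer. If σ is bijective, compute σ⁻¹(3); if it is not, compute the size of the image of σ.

4

σ(1) = 1^8 = 1.
σ(3): Repeated squaring mod 20: 3^1 ≡ 3, 3^2 ≡ 3² = 9, 3^4 ≡ 9² = 81 ≡ 1, 3^8 ≡ 1² = 1. So 3^8 ≡ 1 (mod 20).
So σ(1) = σ(3) = 1 while 1 ≠ 3, hence σ is not injective, hence not bijective.
Since σ is not bijective, we determine |image(σ)|. Computing x^8 mod 20 for each x (by repeated squaring, reducing mod 20 at every step), the values σ(0), σ(1), …, σ(19) are: 0, 1, 16, 1, 16, 5, 16, 1, 16, 1, 0, 1, 16, 1, 16, 5, 16, 1, 16, 1.
The distinct values are {0, 1, 5, 16}; there are 4 of them.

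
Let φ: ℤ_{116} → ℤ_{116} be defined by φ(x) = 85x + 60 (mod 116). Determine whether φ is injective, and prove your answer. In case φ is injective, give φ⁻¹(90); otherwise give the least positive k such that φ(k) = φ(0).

14

By definition, φ is injective when φ(x_1) = φ(x_2) forces x_1 = x_2.
Suppose φ(x_1) = φ(x_2) in ℤ_{116}. Then 85x_1 + 60 ≡ 85x_2 + 60 (mod 116), so 85(x_1 − x_2) ≡ 0 (mod 116).
Since gcd(85, 116) = 1, 85 is invertible modulo 116, hence x_1 − x_2 ≡ 0 (mod 116), i.e. x_1 = x_2.
Thus φ is injective.
We now compute 85⁻¹ mod 116 explicitly. Euclid's algorithm: 116 = 1·85 + 31, 85 = 2·31 + 23, 31 = 1·23 + 8, 23 = 2·8 + 7, 8 = 1·7 + 1; back-substituting gives 1 = 101·85 − 74·116, so 85⁻¹ ≡ 101 (mod 116).
Since φ is injective, we compute φ⁻¹(90): solve 85x + 60 ≡ 90 (mod 116), i.e. 85x ≡ 30 (mod 116).
Multiplying by 85⁻¹ = 101 gives x ≡ 101·30 = 3030 = 26·116 + 14 ≡ 14 (mod 116).
Check: φ(14) = 85·14 + 60 = 1250 = 10·116 + 90 ≡ 90 (mod 116).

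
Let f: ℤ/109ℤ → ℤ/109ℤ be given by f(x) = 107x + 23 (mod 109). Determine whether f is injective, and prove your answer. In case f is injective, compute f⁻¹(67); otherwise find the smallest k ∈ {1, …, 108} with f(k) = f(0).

Suppose f(x_1) = f(x_2) in ℤ/109ℤ. Then 107x_1 + 23 ≡ 107x_2 + 23 (mod 109), so 107(x_1 − x_2) ≡ 0 (mod 109).
Since gcd(107, 109) = 1, 107 is invertible modulo 109, therefore x_1 − x_2 ≡ 0 (mod 109), i.e. x_1 = x_2.
Thus f is injective.
We now compute 107⁻¹ mod 109 explicitly. Euclid's algorithm: 109 = 1·107 + 2, 107 = 53·2 + 1; back-substituting gives 1 = 54·107 − 53·109, so 107⁻¹ ≡ 54 (mod 109).
Since f is injective, we find f⁻¹(67): we need 107x ≡ 67 − 23 ≡ 44 (mod 109). Using 107⁻¹ = 54: x ≡ 54·44 = 2376 = 21·109 + 87, so x = 87.
Check: f(87) = 107·87 + 23 = 9332 = 85·109 + 67 ≡ 67 (mod 109).

87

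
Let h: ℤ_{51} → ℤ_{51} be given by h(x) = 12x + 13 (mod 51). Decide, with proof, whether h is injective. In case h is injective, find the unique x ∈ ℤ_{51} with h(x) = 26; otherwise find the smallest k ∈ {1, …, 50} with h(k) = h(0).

17

We have gcd(12, 51) = 3 > 1. Taking u = 0 and v = 17: h(0) = 13 and h(17) = 12·17 + 13 = 217 ≡ 13 (mod 51).
So h(0) = h(17) while 0 ≠ 17, therefore h is not injective.
Since h is not injective, we find the least positive k with h(k) = h(0): this means 12k ≡ 0 (mod 51), i.e. 51 ∣ 12k. Since gcd(12, 51) = 3, dividing through by 3 this holds exactly when 17 ∣ 4k, and as gcd(4, 17) = 1, exactly when 17 ∣ k.
The smallest positive such k is 17.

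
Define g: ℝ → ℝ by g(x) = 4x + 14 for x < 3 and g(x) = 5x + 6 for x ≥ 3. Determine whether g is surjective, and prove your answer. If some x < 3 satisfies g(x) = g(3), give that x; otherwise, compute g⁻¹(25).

7/4

Both pieces are strictly increasing (slopes 4 and 5), so each is injective on its own interval.
The left piece maps (−∞, 3) onto (−∞, 26); the right piece maps [3, ∞) onto [21, ∞).
The union (−∞, 26) ∪ [21, ∞) covers ℝ, so g is surjective.
For the follow-up: the images overlap, so an x < 3 with g(x) = g(3) exists. g(3) = 21; solving 4x + 14 = 21 for x < 3 gives x = (21 − 14)/4 = 7/4.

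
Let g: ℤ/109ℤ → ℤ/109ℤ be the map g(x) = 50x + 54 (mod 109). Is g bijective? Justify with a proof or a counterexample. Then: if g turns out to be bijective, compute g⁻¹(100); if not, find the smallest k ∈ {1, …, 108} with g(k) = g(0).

14

Recall that injectivity means: for all u, v in the domain, g(u) = g(v) implies u = v.
If g(u) = g(v), then 50u ≡ 50v (mod 109). Because gcd(50, 109) = 1, we may cancel 50 to get u ≡ v (mod 109).
We now compute 50⁻¹ mod 109 explicitly. Euclid's algorithm: 109 = 2·50 + 9, 50 = 5·9 + 5, 9 = 1·5 + 4, 5 = 1·4 + 1; back-substituting gives 1 = 24·50 − 11·109, so 50⁻¹ ≡ 24 (mod 109).
For any y ∈ ℤ/109ℤ, x = 24(y − 54) mod 109 satisfies g(x) = 50·24(y − 54) + 54 ≡ y (since 50·24 ≡ 1 mod 109). So every y has a preimage.
Thus g is bijective.
Since g is bijective, we find g⁻¹(100): we need 50x ≡ 100 − 54 ≡ 46 (mod 109). Using 50⁻¹ = 24: x ≡ 24·46 = 1104 = 10·109 + 14, so x = 14.
Check: g(14) = 50·14 + 54 = 754 = 6·109 + 100 ≡ 100 (mod 109).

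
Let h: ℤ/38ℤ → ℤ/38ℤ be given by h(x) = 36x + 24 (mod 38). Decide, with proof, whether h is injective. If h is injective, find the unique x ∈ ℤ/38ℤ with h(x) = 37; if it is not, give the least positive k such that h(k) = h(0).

19

By definition, injectivity means: for all a, b in the domain, h(a) = h(b) implies a = b.
We have gcd(36, 38) = 2 > 1. Taking a = 0 and b = 19: h(0) = 24 and h(19) = 36·19 + 24 = 708 ≡ 24 (mod 38).
So h(0) = h(19) while 0 ≠ 19, so h is not injective.
Since h is not injective, we find the least positive k with h(k) = h(0): this means 36k ≡ 0 (mod 38), i.e. 38 ∣ 36k. Since gcd(36, 38) = 2, dividing through by 2 this holds exactly when 19 ∣ 18k, and as gcd(18, 19) = 1, exactly when 19 ∣ k.
The smallest positive such k is 19.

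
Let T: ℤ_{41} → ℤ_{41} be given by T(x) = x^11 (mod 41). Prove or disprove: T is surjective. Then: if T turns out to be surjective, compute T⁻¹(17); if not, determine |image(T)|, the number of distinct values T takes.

11

Since 41 is prime, the nonzero elements of ℤ_{41} form a cyclic group of order 40.
As gcd(11, 40) = 1, raising to the 11th power is a bijection on this group: if a^11 ≡ b^11 then (ab^{−1})^11 = 1, and the only element of order dividing gcd(11, 40) = 1 is 1, so a = b.
With T(0) = 0 this makes T injective on all of ℤ_{41}, hence bijective (finite equal-size domain and codomain). In particular T is surjective.
Since T is surjective, we find the preimage of 17. The inverse of x ↦ x^11 on (ℤ_{41})^× is x ↦ x^11, because 11·11 = 121 = 3·40 + 1 ≡ 1 (mod 40) and x^{40} = 1 for x ≠ 0 (Fermat). So T⁻¹(17) = 17^11 mod 41.
Repeated squaring mod 41: 17^1 ≡ 17, 17^2 ≡ 17² = 289 ≡ 2, 17^4 ≡ 2² = 4, 17^8 ≡ 4² = 16. Since 11 = 8 + 2 + 1, 17^11 ≡ 16·2·17: 16·2 = 32, then 32·17 = 544 ≡ 11. So 17^11 ≡ 11 (mod 41).
Hence T⁻¹(17) = 11.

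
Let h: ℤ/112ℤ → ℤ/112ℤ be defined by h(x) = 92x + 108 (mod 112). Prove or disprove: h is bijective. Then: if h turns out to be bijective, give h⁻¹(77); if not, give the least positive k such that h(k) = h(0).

28

We have gcd(92, 112) = 4 > 1. Taking x_1 = 0 and x_2 = 28: h(0) = 108 and h(28) = 92·28 + 108 = 2684 ≡ 108 (mod 112).
So h(0) = h(28) while 0 ≠ 28, therefore h is not injective, hence not bijective.
Since h is not bijective, we find the least positive k with h(k) = h(0): this means 92k ≡ 0 (mod 112), i.e. 112 ∣ 92k. Since gcd(92, 112) = 4, dividing through by 4 this holds exactly when 28 ∣ 23k, and as gcd(23, 28) = 1, exactly when 28 ∣ k.
The smallest positive such k is 28.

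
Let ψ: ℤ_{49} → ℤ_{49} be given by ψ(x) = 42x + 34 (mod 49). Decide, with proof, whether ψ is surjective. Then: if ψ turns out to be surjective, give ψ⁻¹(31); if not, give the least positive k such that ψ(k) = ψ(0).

7

Recall that surjectivity means every element of the codomain has a preimage under ψ.
Since gcd(42, 49) = 7, we have 42x ≡ 0 (mod 7) for all x, so ψ(x) ≡ 6 (mod 7).
But 0 ≢ 6 (mod 7), so 0 ∈ ℤ_{49} has no preimage. Thus ψ is not surjective.
Since ψ is not surjective, we find the least positive k with ψ(k) = ψ(0): this means 42k ≡ 0 (mod 49), i.e. 49 ∣ 42k. Since gcd(42, 49) = 7, dividing through by 7 this holds exactly when 7 ∣ 6k, and as gcd(6, 7) = 1, exactly when 7 ∣ k.
The smallest positive such k is 7.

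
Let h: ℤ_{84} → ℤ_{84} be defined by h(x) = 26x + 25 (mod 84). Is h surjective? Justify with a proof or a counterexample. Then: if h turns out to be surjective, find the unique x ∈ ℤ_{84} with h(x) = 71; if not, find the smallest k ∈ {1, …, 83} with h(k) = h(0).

By definition, surjectivity means every element of the codomain has a preimage under h.
Since gcd(26, 84) = 2, we have 26x ≡ 0 (mod 2) for all x, so h(x) ≡ 1 (mod 2).
But 0 ≢ 1 (mod 2), so 0 ∈ ℤ_{84} has no preimage. Therefore h is not surjective.
Since h is not surjective, we find the least positive k with h(k) = h(0): this means 26k ≡ 0 (mod 84), i.e. 84 ∣ 26k. Since gcd(26, 84) = 2, dividing through by 2 this holds exactly when 42 ∣ 13k, and as gcd(13, 42) = 1, exactly when 42 ∣ k.
The smallest positive such k is 42.

42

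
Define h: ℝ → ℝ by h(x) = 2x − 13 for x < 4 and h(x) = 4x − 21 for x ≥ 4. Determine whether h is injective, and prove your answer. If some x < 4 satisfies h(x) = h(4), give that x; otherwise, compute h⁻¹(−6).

7/2

Both pieces are strictly increasing (slopes 2 and 4), so each is injective on its own interval.
The left piece maps (−∞, 4) onto (−∞, −5); the right piece maps [4, ∞) onto [−5, ∞).
These images are disjoint, so no value is attained by both pieces. Thus h is injective.
Because the two images are disjoint, no x < 4 has h(x) = h(4), so we compute h⁻¹(−6): −6 lies in (−∞, −5), so solve 2x − 13 = −6: x = (−6 + 13)/2 = 7/2.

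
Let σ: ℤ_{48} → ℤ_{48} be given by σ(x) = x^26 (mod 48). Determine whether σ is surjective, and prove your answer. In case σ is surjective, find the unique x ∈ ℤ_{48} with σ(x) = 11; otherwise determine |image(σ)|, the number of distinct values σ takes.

σ(2): Repeated squaring mod 48: 2^1 ≡ 2, 2^2 ≡ 2² = 4, 2^4 ≡ 4² = 16, 2^8 ≡ 16² = 256 ≡ 16, 2^16 ≡ 16² = 256 ≡ 16. Since 26 = 16 + 8 + 2, 2^26 ≡ 16·16·4: 16·16 = 256 ≡ 16, then 16·4 = 64 ≡ 16. So 2^26 ≡ 16 (mod 48).
σ(4): Repeated squaring mod 48: 4^1 ≡ 4, 4^2 ≡ 4² = 16, 4^4 ≡ 16² = 256 ≡ 16, 4^8 ≡ 16² = 256 ≡ 16, 4^16 ≡ 16² = 256 ≡ 16. Since 26 = 16 + 8 + 2, 4^26 ≡ 16·16·16: 16·16 = 256 ≡ 16, then 16·16 = 256 ≡ 16. So 4^26 ≡ 16 (mod 48).
So σ(2) = σ(4) = 16 while 2 ≠ 4, hence σ is not injective.
A non-injective map from the 48-element set ℤ_{48} to itself takes at most 47 distinct values, so it cannot be surjective. So σ is not surjective.
Since σ is not surjective, we determine |image(σ)|. Computing x^26 mod 48 for each x (by repeated squaring, reducing mod 48 at every step), the values σ(0), σ(1), …, σ(47) are: 0, 1, 16, 9, 16, 25, 0, 1, 16, 33, 16, 25, 0, 25, 16, 33, 16, 1, 0, 25, 16, 9, 16, 1, 0, 1, 16, 9, 16, 25, 0, 1, 16, 33, 16, 25, 0, 25, 16, 33, 16, 1, 0, 25, 16, 9, 16, 1.
The distinct values are {0, 1, 9, 16, 25, 33}; there are 6 of them.

6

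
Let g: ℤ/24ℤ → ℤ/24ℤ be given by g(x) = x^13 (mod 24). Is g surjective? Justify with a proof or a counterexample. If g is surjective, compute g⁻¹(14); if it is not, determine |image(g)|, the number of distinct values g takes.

15

g(0) = 0^13 = 0.
g(6): Repeated squaring mod 24: 6^1 ≡ 6, 6^2 ≡ 6² = 36 ≡ 12, 6^4 ≡ 12² = 144 ≡ 0, 6^8 ≡ 0² = 0. Since 13 = 8 + 4 + 1, 6^13 ≡ 0·0·6: 0·0 = 0, then 0·6 = 0. So 6^13 ≡ 0 (mod 24).
So g(0) = g(6) = 0 while 0 ≠ 6, therefore g is not injective.
A non-injective map from the 24-element set ℤ/24ℤ to itself takes at most 23 distinct values, so it cannot be surjective. Thus g is not surjective.
Since g is not surjective, we determine |image(g)|. Computing x^13 mod 24 for each x (by repeated squaring, reducing mod 24 at every step), the values g(0), g(1), …, g(23) are: 0, 1, 8, 3, 16, 5, 0, 7, 8, 9, 16, 11, 0, 13, 8, 15, 16, 17, 0, 19, 8, 21, 16, 23.
The distinct values are {0, 1, 3, 5, 7, 8, 9, 11, 13, 15, 16, 17, 19, 21, 23}; there are 15 of them.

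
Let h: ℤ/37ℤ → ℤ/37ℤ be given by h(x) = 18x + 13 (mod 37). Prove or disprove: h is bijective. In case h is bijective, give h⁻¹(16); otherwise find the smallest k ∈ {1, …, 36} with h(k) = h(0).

Recall: h is injective if h(u) = h(v) implies u = v.
Suppose h(u) = h(v) in ℤ/37ℤ. Then 18u + 13 ≡ 18v + 13 (mod 37), so 18(u − v) ≡ 0 (mod 37).
Since gcd(18, 37) = 1, 18 is invertible modulo 37, thus u − v ≡ 0 (mod 37), i.e. u = v.
We now compute 18⁻¹ mod 37 explicitly. Euclid's algorithm: 37 = 2·18 + 1; back-substituting gives 1 = 35·18 − 17·37, so 18⁻¹ ≡ 35 (mod 37).
For any y ∈ ℤ/37ℤ, x = 35(y − 13) mod 37 satisfies h(x) = 18·35(y − 13) + 13 ≡ y (since 18·35 ≡ 1 mod 37). So every y has a preimage.
So h is bijective.
Since h is bijective, we compute h⁻¹(16): solve 18x + 13 ≡ 16 (mod 37), i.e. 18x ≡ 3 (mod 37).
Multiplying by 18⁻¹ = 35 gives x ≡ 35·3 = 105 = 2·37 + 31 ≡ 31 (mod 37).
Check: h(31) = 18·31 + 13 = 571 = 15·37 + 16 ≡ 16 (mod 37).

31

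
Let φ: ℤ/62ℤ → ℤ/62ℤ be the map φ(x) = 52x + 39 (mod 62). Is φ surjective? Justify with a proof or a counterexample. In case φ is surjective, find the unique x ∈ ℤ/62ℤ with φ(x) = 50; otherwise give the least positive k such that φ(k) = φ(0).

Since gcd(52, 62) = 2, we have 52x ≡ 0 (mod 2) for all x, so φ(x) ≡ 1 (mod 2).
But 0 ≢ 1 (mod 2), so 0 ∈ ℤ/62ℤ has no preimage. Thus φ is not surjective.
Since φ is not surjective, we find the least positive k with φ(k) = φ(0): this means 52k ≡ 0 (mod 62), i.e. 62 ∣ 52k. Since gcd(52, 62) = 2, dividing through by 2 this holds exactly when 31 ∣ 26k, and as gcd(26, 31) = 1, exactly when 31 ∣ k.
The smallest positive such k is 31.

31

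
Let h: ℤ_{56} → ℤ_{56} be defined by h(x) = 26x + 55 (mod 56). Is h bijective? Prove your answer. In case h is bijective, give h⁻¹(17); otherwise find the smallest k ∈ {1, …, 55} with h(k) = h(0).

28

We have gcd(26, 56) = 2 > 1. Taking s = 0 and t = 28: h(0) = 55 and h(28) = 26·28 + 55 = 783 ≡ 55 (mod 56).
So h(0) = h(28) while 0 ≠ 28, therefore h is not injective, hence not bijective.
Since h is not bijective, we find the least positive k with h(k) = h(0): this means 26k ≡ 0 (mod 56), i.e. 56 ∣ 26k. Since gcd(26, 56) = 2, dividing through by 2 this holds exactly when 28 ∣ 13k, and as gcd(13, 28) = 1, exactly when 28 ∣ k.
The smallest positive such k is 28.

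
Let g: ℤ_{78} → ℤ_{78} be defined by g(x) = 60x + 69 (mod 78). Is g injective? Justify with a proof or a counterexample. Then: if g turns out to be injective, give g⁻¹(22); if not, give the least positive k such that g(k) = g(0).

13

Recall: g is injective when g(u) = g(v) forces u = v.
We have gcd(60, 78) = 6 > 1. Taking u = 0 and v = 13: g(0) = 69 and g(13) = 60·13 + 69 = 849 ≡ 69 (mod 78).
So g(0) = g(13) while 0 ≠ 13, thus g is not injective.
Since g is not injective, we find the least positive k with g(k) = g(0): this means 60k ≡ 0 (mod 78), i.e. 78 ∣ 60k. Since gcd(60, 78) = 6, dividing through by 6 this holds exactly when 13 ∣ 10k, and as gcd(10, 13) = 1, exactly when 13 ∣ k.
The smallest positive such k is 13.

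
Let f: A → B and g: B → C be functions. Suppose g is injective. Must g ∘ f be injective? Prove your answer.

not injective

No. Take A = {0, 1}, B = C = {0, 1, 2}, f(0) = f(1) = 0, and g = identity (injective).
Then (g ∘ f)(0) = (g ∘ f)(1) = 0 with 0 ≠ 1, so g ∘ f is not injective.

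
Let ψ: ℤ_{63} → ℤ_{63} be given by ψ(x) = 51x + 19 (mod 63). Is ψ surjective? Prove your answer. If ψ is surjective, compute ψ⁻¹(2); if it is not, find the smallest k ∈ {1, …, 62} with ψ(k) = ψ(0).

Since gcd(51, 63) = 3, we have 51x ≡ 0 (mod 3) for all x, so ψ(x) ≡ 1 (mod 3).
But 0 ≢ 1 (mod 3), so 0 ∈ ℤ_{63} has no preimage. Thus ψ is not surjective.
Since ψ is not surjective, we find the least positive k with ψ(k) = ψ(0): this means 51k ≡ 0 (mod 63), i.e. 63 ∣ 51k. Since gcd(51, 63) = 3, dividing through by 3 this holds exactly when 21 ∣ 17k, and as gcd(17, 21) = 1, exactly when 21 ∣ k.
The smallest positive such k is 21.

21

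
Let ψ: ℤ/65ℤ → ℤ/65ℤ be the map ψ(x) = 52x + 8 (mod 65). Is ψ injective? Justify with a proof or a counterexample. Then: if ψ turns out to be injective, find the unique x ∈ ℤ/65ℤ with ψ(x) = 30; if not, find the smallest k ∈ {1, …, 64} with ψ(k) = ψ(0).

5

By definition, ψ is injective when ψ(a) = ψ(b) forces a = b.
We have gcd(52, 65) = 13 > 1. Taking a = 0 and b = 5: ψ(0) = 8 and ψ(5) = 52·5 + 8 = 268 ≡ 8 (mod 65).
So ψ(0) = ψ(5) while 0 ≠ 5, so ψ is not injective.
Since ψ is not injective, we find the least positive k with ψ(k) = ψ(0): this means 52k ≡ 0 (mod 65), i.e. 65 ∣ 52k. Since gcd(52, 65) = 13, dividing through by 13 this holds exactly when 5 ∣ 4k, and as gcd(4, 5) = 1, exactly when 5 ∣ k.
The smallest positive such k is 5.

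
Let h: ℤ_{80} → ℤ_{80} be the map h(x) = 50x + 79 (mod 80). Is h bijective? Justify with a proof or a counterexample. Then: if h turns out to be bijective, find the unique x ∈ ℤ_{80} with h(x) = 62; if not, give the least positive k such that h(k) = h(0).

Recall: h is injective when h(u) = h(v) forces u = v.
We have gcd(50, 80) = 10 > 1. Taking u = 0 and v = 8: h(0) = 79 and h(8) = 50·8 + 79 = 479 ≡ 79 (mod 80).
So h(0) = h(8) while 0 ≠ 8, therefore h is not injective, hence not bijective.
Since h is not bijective, we find the least positive k with h(k) = h(0): this means 50k ≡ 0 (mod 80), i.e. 80 ∣ 50k. Since gcd(50, 80) = 10, dividing through by 10 this holds exactly when 8 ∣ 5k, and as gcd(5, 8) = 1, exactly when 8 ∣ k.
The smallest positive such k is 8.

8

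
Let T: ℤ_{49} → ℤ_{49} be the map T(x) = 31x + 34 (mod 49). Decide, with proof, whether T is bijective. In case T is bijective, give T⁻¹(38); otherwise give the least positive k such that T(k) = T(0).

Recall: injectivity means: for all a, b in the domain, T(a) = T(b) implies a = b.
Suppose T(a) = T(b) in ℤ_{49}. Then 31a + 34 ≡ 31b + 34 (mod 49), hence 31(a − b) ≡ 0 (mod 49).
Since gcd(31, 49) = 1, 31 is invertible modulo 49, so a − b ≡ 0 (mod 49), i.e. a = b.
We now compute 31⁻¹ mod 49 explicitly. Euclid's algorithm: 49 = 1·31 + 18, 31 = 1·18 + 13, 18 = 1·13 + 5, 13 = 2·5 + 3, 5 = 1·3 + 2, 3 = 1·2 + 1; back-substituting gives 1 = 19·31 − 12·49, so 31⁻¹ ≡ 19 (mod 49).
Then y ↦ 19(y − 34) is a two-sided inverse to T, so every y ∈ ℤ_{49} has a preimage.
Therefore T is bijective.
Since T is bijective, we find T⁻¹(38): we need 31x ≡ 38 − 34 ≡ 4 (mod 49). Using 31⁻¹ = 19: x ≡ 19·4 = 76 = 1·49 + 27, so x = 27.
Check: T(27) = 31·27 + 34 = 871 = 17·49 + 38 ≡ 38 (mod 49).

27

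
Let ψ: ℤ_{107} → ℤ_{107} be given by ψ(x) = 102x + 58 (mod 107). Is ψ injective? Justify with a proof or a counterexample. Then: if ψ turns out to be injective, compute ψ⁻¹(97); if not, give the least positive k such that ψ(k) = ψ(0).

Suppose ψ(u) = ψ(v) in ℤ_{107}. Then 102u + 58 ≡ 102v + 58 (mod 107), hence 102(u − v) ≡ 0 (mod 107).
Since gcd(102, 107) = 1, 102 is invertible modulo 107, hence u − v ≡ 0 (mod 107), i.e. u = v.
Thus ψ is injective.
We now compute 102⁻¹ mod 107 explicitly. Euclid's algorithm: 107 = 1·102 + 5, 102 = 20·5 + 2, 5 = 2·2 + 1; back-substituting gives 1 = 64·102 − 61·107, so 102⁻¹ ≡ 64 (mod 107).
Since ψ is injective, we compute ψ⁻¹(97): solve 102x + 58 ≡ 97 (mod 107), i.e. 102x ≡ 39 (mod 107).
Multiplying by 102⁻¹ = 64 gives x ≡ 64·39 = 2496 = 23·107 + 35 ≡ 35 (mod 107).
Check: ψ(35) = 102·35 + 58 = 3628 = 33·107 + 97 ≡ 97 (mod 107).

35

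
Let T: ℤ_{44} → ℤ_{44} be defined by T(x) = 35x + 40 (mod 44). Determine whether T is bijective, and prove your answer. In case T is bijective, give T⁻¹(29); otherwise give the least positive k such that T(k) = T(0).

If T(s) = T(t), then 35s ≡ 35t (mod 44). Because gcd(35, 44) = 1, we may cancel 35 to get s ≡ t (mod 44).
We now compute 35⁻¹ mod 44 explicitly. Euclid's algorithm: 44 = 1·35 + 9, 35 = 3·9 + 8, 9 = 1·8 + 1; back-substituting gives 1 = 39·35 − 31·44, so 35⁻¹ ≡ 39 (mod 44).
For any y ∈ ℤ_{44}, x = 39(y − 40) mod 44 satisfies T(x) = 35·39(y − 40) + 40 ≡ y (since 35·39 ≡ 1 mod 44). So every y has a preimage.
Thus T is bijective.
Since T is bijective, we compute T⁻¹(29): solve 35x + 40 ≡ 29 (mod 44), i.e. 35x ≡ 33 (mod 44).
Multiplying by 35⁻¹ = 39 gives x ≡ 39·33 = 1287 = 29·44 + 11 ≡ 11 (mod 44).
Check: T(11) = 35·11 + 40 = 425 = 9·44 + 29 ≡ 29 (mod 44).

11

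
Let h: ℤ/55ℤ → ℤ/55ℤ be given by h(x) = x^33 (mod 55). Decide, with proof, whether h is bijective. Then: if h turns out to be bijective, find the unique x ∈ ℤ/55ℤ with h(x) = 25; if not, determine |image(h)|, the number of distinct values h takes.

Computing x^33 mod 55 for each x (by repeated squaring, reducing mod 55 at every step), the values h(0), h(1), …, h(54) are: 0, 1, 52, 38, 9, 15, 51, 2, 28, 14, 10, 11, 12, 8, 49, 20, 26, 7, 13, 39, 25, 21, 22, 23, 19, 5, 31, 37, 18, 24, 50, 36, 32, 33, 34, 30, 16, 42, 48, 29, 35, 6, 47, 43, 44, 45, 41, 27, 53, 4, 40, 46, 17, 3, 54.
Every element of ℤ/55ℤ appears exactly once in this list, so h is a bijection, and in particular bijective.
Since h is bijective, we read off the preimage of 25 from the same table: h(20) = 25, so h⁻¹(25) = 20.

20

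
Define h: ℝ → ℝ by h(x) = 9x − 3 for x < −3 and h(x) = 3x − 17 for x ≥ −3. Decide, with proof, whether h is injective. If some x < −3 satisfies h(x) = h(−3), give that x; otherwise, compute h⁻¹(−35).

-32/9

Both pieces are strictly increasing (slopes 9 and 3), so each is injective on its own interval.
The left piece maps (−∞, −3) onto (−∞, −30); the right piece maps [−3, ∞) onto [−26, ∞).
These images are disjoint, so no value is attained by both pieces. Hence h is injective.
Because the two images are disjoint, no x < −3 has h(x) = h(−3), so we compute h⁻¹(−35): −35 lies in (−∞, −30), so solve 9x − 3 = −35: x = (−35 + 3)/9 = −32/9.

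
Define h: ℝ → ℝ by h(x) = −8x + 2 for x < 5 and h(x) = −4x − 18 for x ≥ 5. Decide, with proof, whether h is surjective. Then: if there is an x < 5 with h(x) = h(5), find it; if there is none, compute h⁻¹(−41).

Both pieces are strictly decreasing (slopes −8 and −4), so each is injective on its own interval.
The left piece maps (−∞, 5) onto (−38, ∞); the right piece maps [5, ∞) onto (−∞, −38].
These images together cover ℝ, so h is surjective.
Because the two images are disjoint, no x < 5 has h(x) = h(5), so we compute h⁻¹(−41): −41 lies in (−∞, −38], so solve −4x − 18 = −41: x = (−41 + 18)/(−4) = 23/4.

23/4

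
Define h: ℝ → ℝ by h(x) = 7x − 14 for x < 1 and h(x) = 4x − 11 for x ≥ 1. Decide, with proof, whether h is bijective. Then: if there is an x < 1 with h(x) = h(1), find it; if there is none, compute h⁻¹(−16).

Both pieces are strictly increasing (slopes 7 and 4), so each is injective on its own interval.
The left piece maps (−∞, 1) onto (−∞, −7); the right piece maps [1, ∞) onto [−7, ∞).
Since −7 = −7, the images partition ℝ: h is injective and surjective, hence bijective.
Because the two images are disjoint, no x < 1 has h(x) = h(1), so we compute h⁻¹(−16): −16 lies in (−∞, −7), so solve 7x − 14 = −16: x = (−16 + 14)/7 = −2/7.

-2/7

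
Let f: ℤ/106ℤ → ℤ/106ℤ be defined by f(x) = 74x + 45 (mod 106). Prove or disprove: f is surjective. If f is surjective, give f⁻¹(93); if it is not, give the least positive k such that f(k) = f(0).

Recall: surjectivity means every element of the codomain has a preimage under f.
Since gcd(74, 106) = 2, we have 74x ≡ 0 (mod 2) for all x, so f(x) ≡ 1 (mod 2).
But 0 ≢ 1 (mod 2), so 0 ∈ ℤ/106ℤ has no preimage. Thus f is not surjective.
Since f is not surjective, we find the least positive k with f(k) = f(0): this means 74k ≡ 0 (mod 106), i.e. 106 ∣ 74k. Since gcd(74, 106) = 2, dividing through by 2 this holds exactly when 53 ∣ 37k, and as gcd(37, 53) = 1, exactly when 53 ∣ k.
The smallest positive such k is 53.

53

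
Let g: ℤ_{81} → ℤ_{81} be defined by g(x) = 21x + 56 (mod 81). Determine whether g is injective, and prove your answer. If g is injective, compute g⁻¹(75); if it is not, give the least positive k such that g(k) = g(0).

27

We have gcd(21, 81) = 3 > 1. Taking u = 0 and v = 27: g(0) = 56 and g(27) = 21·27 + 56 = 623 ≡ 56 (mod 81).
So g(0) = g(27) while 0 ≠ 27, hence g is not injective.
Since g is not injective, we find the least positive k with g(k) = g(0): this means 21k ≡ 0 (mod 81), i.e. 81 ∣ 21k. Since gcd(21, 81) = 3, dividing through by 3 this holds exactly when 27 ∣ 7k, and as gcd(7, 27) = 1, exactly when 27 ∣ k.
The smallest positive such k is 27.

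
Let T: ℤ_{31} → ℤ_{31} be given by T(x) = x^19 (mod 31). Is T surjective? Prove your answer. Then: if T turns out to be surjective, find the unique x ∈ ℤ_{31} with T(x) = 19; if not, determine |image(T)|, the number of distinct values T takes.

28

Since 31 is prime, the nonzero elements of ℤ_{31} form a cyclic group of order 30.
As gcd(19, 30) = 1, raising to the 19th power is a bijection on this group: if x_1^19 ≡ x_2^19 then (x_1x_2^{−1})^19 = 1, and the only element of order dividing gcd(19, 30) = 1 is 1, so x_1 = x_2.
With T(0) = 0 this makes T injective on all of ℤ_{31}, hence bijective (finite equal-size domain and codomain). In particular T is surjective.
Since T is surjective, we find the preimage of 19. The inverse of x ↦ x^19 on (ℤ_{31})^× is x ↦ x^19, because 19·19 = 361 = 12·30 + 1 ≡ 1 (mod 30) and x^{30} = 1 for x ≠ 0 (Fermat). So T⁻¹(19) = 19^19 mod 31.
Repeated squaring mod 31: 19^1 ≡ 19, 19^2 ≡ 19² = 361 ≡ 20, 19^4 ≡ 20² = 400 ≡ 28, 19^8 ≡ 28² = 784 ≡ 9, 19^16 ≡ 9² = 81 ≡ 19. Since 19 = 16 + 2 + 1, 19^19 ≡ 19·20·19: 19·20 = 380 ≡ 8, then 8·19 = 152 ≡ 28. So 19^19 ≡ 28 (mod 31).
Hence T⁻¹(19) = 28.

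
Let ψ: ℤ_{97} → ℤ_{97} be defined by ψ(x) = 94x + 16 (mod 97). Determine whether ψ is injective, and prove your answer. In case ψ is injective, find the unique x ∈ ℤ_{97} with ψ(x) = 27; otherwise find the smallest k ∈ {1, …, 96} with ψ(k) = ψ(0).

If ψ(x_1) = ψ(x_2), then 94x_1 ≡ 94x_2 (mod 97). Because gcd(94, 97) = 1, we may cancel 94 to get x_1 ≡ x_2 (mod 97).
Hence ψ is injective.
We now compute 94⁻¹ mod 97 explicitly. Euclid's algorithm: 97 = 1·94 + 3, 94 = 31·3 + 1; back-substituting gives 1 = 32·94 − 31·97, so 94⁻¹ ≡ 32 (mod 97).
Since ψ is injective, we compute ψ⁻¹(27): solve 94x + 16 ≡ 27 (mod 97), i.e. 94x ≡ 11 (mod 97).
Multiplying by 94⁻¹ = 32 gives x ≡ 32·11 = 352 = 3·97 + 61 ≡ 61 (mod 97).
Check: ψ(61) = 94·61 + 16 = 5750 = 59·97 + 27 ≡ 27 (mod 97).

61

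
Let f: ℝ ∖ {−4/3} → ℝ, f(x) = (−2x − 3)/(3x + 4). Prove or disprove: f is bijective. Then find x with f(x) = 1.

-7/5

If f(x) = −2/3, cross-multiplying gives 3(−2x − 3) = −2(3x + 4), which simplifies to −9 = −8 — false.  So −2/3 has no preimage and f is not surjective.
Therefore f is not bijective.
Solving f(x) = 1: cross-multiplying gives −2x − 3 = 1(3x + 4), which rearranges to −5x = 7, so x = −7/5.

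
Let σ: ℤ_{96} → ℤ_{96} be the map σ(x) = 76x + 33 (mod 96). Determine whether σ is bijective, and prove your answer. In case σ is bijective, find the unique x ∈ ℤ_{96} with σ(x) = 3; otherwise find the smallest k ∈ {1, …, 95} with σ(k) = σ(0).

24

We have gcd(76, 96) = 4 > 1. Taking x_1 = 0 and x_2 = 24: σ(0) = 33 and σ(24) = 76·24 + 33 = 1857 ≡ 33 (mod 96).
So σ(0) = σ(24) while 0 ≠ 24, so σ is not injective, hence not bijective.
Since σ is not bijective, we find the least positive k with σ(k) = σ(0): this means 76k ≡ 0 (mod 96), i.e. 96 ∣ 76k. Since gcd(76, 96) = 4, dividing through by 4 this holds exactly when 24 ∣ 19k, and as gcd(19, 24) = 1, exactly when 24 ∣ k.
The smallest positive such k is 24.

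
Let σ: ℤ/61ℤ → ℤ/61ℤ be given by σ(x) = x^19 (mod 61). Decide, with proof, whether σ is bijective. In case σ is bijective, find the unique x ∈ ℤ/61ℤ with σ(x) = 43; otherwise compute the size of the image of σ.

Since 61 is prime, the nonzero elements of ℤ/61ℤ form a cyclic group of order 60.
As gcd(19, 60) = 1, raising to the 19th power is a bijection on this group: if x_1^19 ≡ x_2^19 then (x_1x_2^{−1})^19 = 1, and the only element of order dividing gcd(19, 60) = 1 is 1, so x_1 = x_2.
With σ(0) = 0 this makes σ injective on all of ℤ/61ℤ, hence bijective (finite equal-size domain and codomain). In particular σ is bijective.
Since σ is bijective, we find the preimage of 43. The inverse of x ↦ x^19 on (ℤ/61ℤ)^× is x ↦ x^19, because 19·19 = 361 = 6·60 + 1 ≡ 1 (mod 60) and x^{60} = 1 for x ≠ 0 (Fermat). So σ⁻¹(43) = 43^19 mod 61.
Repeated squaring mod 61: 43^1 ≡ 43, 43^2 ≡ 43² = 1849 ≡ 19, 43^4 ≡ 19² = 361 ≡ 56, 43^8 ≡ 56² = 3136 ≡ 25, 43^16 ≡ 25² = 625 ≡ 15. Since 19 = 16 + 2 + 1, 43^19 ≡ 15·19·43: 15·19 = 285 ≡ 41, then 41·43 = 1763 ≡ 55. So 43^19 ≡ 55 (mod 61).
Hence σ⁻¹(43) = 55.

55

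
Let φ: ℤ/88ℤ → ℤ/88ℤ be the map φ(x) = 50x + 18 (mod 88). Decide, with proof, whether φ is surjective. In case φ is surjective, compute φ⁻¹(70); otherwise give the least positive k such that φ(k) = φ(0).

Since gcd(50, 88) = 2, we have 50x ≡ 0 (mod 2) for all x, so φ(x) ≡ 0 (mod 2).
But 1 ≢ 0 (mod 2), so 1 ∈ ℤ/88ℤ has no preimage. Therefore φ is not surjective.
Since φ is not surjective, we find the least positive k with φ(k) = φ(0): this means 50k ≡ 0 (mod 88), i.e. 88 ∣ 50k. Since gcd(50, 88) = 2, dividing through by 2 this holds exactly when 44 ∣ 25k, and as gcd(25, 44) = 1, exactly when 44 ∣ k.
The smallest positive such k is 44.

44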